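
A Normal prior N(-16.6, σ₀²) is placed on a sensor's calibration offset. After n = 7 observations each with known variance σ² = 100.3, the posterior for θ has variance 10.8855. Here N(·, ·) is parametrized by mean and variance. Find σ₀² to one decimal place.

σ₀² = 45.3

For the Normal–Normal model with known σ², precisions add: τ_n = τ₀ + n/σ².
So 1/σ₀² = 1/10.8855 − 7/100.3 = 0.091865 − 0.069791 = 0.022074.
Hence σ₀² = 1/0.022074 ≈ 45.3.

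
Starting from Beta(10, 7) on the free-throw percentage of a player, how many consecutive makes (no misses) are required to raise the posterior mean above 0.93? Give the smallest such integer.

After k makes and 0 misses the posterior is Beta(10+k, 7), with mean (10+k)/(10+7+k).
Set (10+k)/(17+k) > 0.93 and solve: k > (0.93·17 − 10)/(1 − 0.93) = 83.000.
The smallest integer exceeding 83.000 is 84, and checking k=84: (94)/(101) = 0.9307 > 0.93.

k = 84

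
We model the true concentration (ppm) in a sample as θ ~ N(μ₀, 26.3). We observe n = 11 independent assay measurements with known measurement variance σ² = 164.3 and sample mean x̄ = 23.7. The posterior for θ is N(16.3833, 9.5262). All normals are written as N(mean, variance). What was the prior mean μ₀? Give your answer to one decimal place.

μ₀ = 3.5

With known observation variance, the Normal–Normal posterior has precision τ_n = τ₀ + n/σ² and mean μ_n = (τ₀μ₀ + (n/σ²)x̄)/τ_n.
Here τ₀ = 1/26.3 = 0.038023 and τ_data = 11/164.3 = 0.066951, so τ_n = 0.104974.
Rearranging for μ₀: μ₀ = (μ_n·τ_n − τ_data·x̄)/τ₀ = (16.3833·0.104974 − 0.066951·23.7) / 0.038023 = 0.133082/0.038023 ≈ 3.5.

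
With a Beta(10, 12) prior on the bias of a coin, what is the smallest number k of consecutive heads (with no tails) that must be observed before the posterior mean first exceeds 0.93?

After k heads and 0 tails the posterior is Beta(10+k, 12), with mean (10+k)/(10+12+k).
Set (10+k)/(22+k) > 0.93 and solve: k > (0.93·22 − 10)/(1 − 0.93) = 149.429.
The smallest integer exceeding 149.429 is 150.

k = 150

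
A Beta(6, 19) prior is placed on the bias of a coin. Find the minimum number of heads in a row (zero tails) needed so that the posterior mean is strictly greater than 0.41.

k = 8

After k heads and 0 tails the posterior is Beta(6+k, 19), with mean (6+k)/(6+19+k).
Set (6+k)/(25+k) > 0.41 and solve: k > (0.41·25 − 6)/(1 − 0.41) = 7.203.
The smallest integer exceeding 7.203 is 8, and checking k=8: (14)/(33) = 0.4242 > 0.41.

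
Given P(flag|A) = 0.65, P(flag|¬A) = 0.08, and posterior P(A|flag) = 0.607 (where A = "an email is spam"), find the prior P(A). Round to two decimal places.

P(A) = 0.16

In odds form, posterior odds = prior odds × likelihood ratio, so prior odds = posterior odds ÷ LR.
Posterior odds = 0.607/(1−0.607) = 1.5445. LR = 0.65/0.08 = 8.1250.
Prior odds = 1.5445/8.1250 = 0.1901, so P(A) = 0.1901/(1+0.1901) ≈ 0.16.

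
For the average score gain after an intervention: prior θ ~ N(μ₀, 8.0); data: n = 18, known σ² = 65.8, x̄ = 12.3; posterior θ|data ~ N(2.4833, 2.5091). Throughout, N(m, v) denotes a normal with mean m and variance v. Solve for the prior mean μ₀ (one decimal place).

The posterior mean is a precision-weighted average: μ_n = (τ₀μ₀ + τ_data·x̄)/(τ₀+τ_data), with τ₀=1/σ₀² and τ_data=n/σ².
Here τ₀ = 1/8.0 = 0.125000 and τ_data = 18/65.8 = 0.273556, so τ_n = 0.398556.
Rearranging for μ₀: μ₀ = (μ_n·τ_n − τ_data·x̄)/τ₀ = (2.4833·0.398556 − 0.273556·12.3) / 0.125000 = -2.375005/0.125000 ≈ -19.0.

μ₀ = -19.0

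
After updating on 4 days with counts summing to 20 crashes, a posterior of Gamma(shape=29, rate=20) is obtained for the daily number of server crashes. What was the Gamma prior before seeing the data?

Gamma–Poisson conjugacy: posterior shape = α + Σxᵢ, posterior rate = β + n.
So α = 29 − 20 = 9 and β = 20 − 4 = 16.

Gamma(shape=9, rate=16)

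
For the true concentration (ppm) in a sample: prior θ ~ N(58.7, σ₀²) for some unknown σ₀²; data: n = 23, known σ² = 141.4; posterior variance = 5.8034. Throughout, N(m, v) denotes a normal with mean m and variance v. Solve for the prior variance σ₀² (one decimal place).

σ₀² = 103.6

For the Normal–Normal model with known σ², precisions add: τ_n = τ₀ + n/σ².
So 1/σ₀² = 1/5.8034 − 23/141.4 = 0.172313 − 0.162659 = 0.009654.
Hence σ₀² = 1/0.009654 ≈ 103.6.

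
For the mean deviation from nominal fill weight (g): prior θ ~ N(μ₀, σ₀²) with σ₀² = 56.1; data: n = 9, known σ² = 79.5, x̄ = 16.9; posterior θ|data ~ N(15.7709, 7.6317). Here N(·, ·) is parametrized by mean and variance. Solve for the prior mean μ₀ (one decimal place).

μ₀ = 8.6

With known observation variance, the Normal–Normal posterior has precision τ_n = τ₀ + n/σ² and mean μ_n = (τ₀μ₀ + (n/σ²)x̄)/τ_n.
Here τ₀ = 1/56.1 = 0.017825 and τ_data = 9/79.5 = 0.113208, so τ_n = 0.131033.
Rearranging for μ₀: μ₀ = (μ_n·τ_n − τ_data·x̄)/τ₀ = (15.7709·0.131033 − 0.113208·16.9) / 0.017825 = 0.153293/0.017825 ≈ 8.6.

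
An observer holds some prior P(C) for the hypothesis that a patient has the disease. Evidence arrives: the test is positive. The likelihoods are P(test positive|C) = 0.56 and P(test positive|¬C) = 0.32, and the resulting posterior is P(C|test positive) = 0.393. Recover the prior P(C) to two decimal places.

P(C) = 0.27

In odds form, posterior odds = prior odds × likelihood ratio, so prior odds = posterior odds ÷ LR.
Posterior odds = 0.393/(1−0.393) = 0.6474. LR = 0.56/0.32 = 1.7500.
Prior odds = 0.6474/1.7500 = 0.3699, so P(C) = 0.3699/(1+0.3699) ≈ 0.27.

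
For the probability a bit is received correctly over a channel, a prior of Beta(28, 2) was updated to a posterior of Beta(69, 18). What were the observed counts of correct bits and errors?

41 correct bits and 16 errors

Under Beta–binomial conjugacy the posterior parameters are (a+s, b+f).
Match parameters: s=69−28=41, f=18−2=16.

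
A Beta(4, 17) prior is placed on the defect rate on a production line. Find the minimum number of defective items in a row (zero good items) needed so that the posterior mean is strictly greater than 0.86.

After k defective items and 0 good items the posterior is Beta(4+k, 17), with mean (4+k)/(4+17+k).
Set (4+k)/(21+k) > 0.86 and solve: k > (0.86·21 − 4)/(1 − 0.86) = 100.429.
The smallest integer exceeding 100.429 is 101.

k = 101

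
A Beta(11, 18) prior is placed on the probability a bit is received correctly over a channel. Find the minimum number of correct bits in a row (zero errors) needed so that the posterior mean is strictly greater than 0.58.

k = 14

After k correct bits and 0 errors the posterior is Beta(11+k, 18), with mean (11+k)/(11+18+k).
Set (11+k)/(29+k) > 0.58 and solve: k > (0.58·29 − 11)/(1 − 0.58) = 13.857.
The smallest integer exceeding 13.857 is 14.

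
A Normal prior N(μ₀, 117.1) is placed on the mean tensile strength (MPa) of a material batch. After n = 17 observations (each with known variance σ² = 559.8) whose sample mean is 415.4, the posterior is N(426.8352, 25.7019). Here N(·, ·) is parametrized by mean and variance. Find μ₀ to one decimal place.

The posterior mean is a precision-weighted average: μ_n = (τ₀μ₀ + τ_data·x̄)/(τ₀+τ_data), with τ₀=1/σ₀² and τ_data=n/σ².
Here τ₀ = 1/117.1 = 0.008540 and τ_data = 17/559.8 = 0.030368, so τ_n = 0.038908.
Rearranging for μ₀: μ₀ = (μ_n·τ_n − τ_data·x̄)/τ₀ = (426.8352·0.038908 − 0.030368·415.4) / 0.008540 = 3.992437/0.008540 ≈ 467.5.

μ₀ = 467.5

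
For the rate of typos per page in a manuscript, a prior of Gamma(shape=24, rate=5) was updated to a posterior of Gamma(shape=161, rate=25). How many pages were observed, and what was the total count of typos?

n = 20 pages with total 137 typos

Gamma–Poisson conjugacy: posterior shape = α + Σxᵢ, posterior rate = β + n.
Matching: Σxᵢ = 161 − 24 = 137 and n = 25 − 5 = 20.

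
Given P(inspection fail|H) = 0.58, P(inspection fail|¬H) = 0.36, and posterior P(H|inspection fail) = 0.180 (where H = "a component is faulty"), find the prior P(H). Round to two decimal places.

Bayes' rule in odds form gives O(H|E) = O(H)·[P(E|H)/P(E|¬H)], hence O(H) = O(H|E)/LR.
Posterior odds = 0.180/(1−0.180) = 0.2195. LR = 0.58/0.36 = 1.6111.
Prior odds = 0.2195/1.6111 = 0.1362, so P(H) = 0.1362/(1+0.1362) ≈ 0.12.

P(H) = 0.12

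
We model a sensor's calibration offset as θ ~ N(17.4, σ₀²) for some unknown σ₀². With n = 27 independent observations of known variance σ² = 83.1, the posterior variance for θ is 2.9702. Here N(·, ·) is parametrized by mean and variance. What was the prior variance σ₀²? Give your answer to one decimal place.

Posterior precision equals prior precision plus data precision: 1/σ_n² = 1/σ₀² + n/σ².
So 1/σ₀² = 1/2.9702 − 27/83.1 = 0.336678 − 0.324910 = 0.011768.
Hence σ₀² = 1/0.011768 ≈ 85.0.

σ₀² = 85.0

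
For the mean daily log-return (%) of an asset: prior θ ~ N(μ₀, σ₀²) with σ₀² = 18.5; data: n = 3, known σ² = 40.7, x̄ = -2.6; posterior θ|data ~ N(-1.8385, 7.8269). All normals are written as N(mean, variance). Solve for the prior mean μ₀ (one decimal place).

The posterior mean is a precision-weighted average: μ_n = (τ₀μ₀ + τ_data·x̄)/(τ₀+τ_data), with τ₀=1/σ₀² and τ_data=n/σ².
Here τ₀ = 1/18.5 = 0.054054 and τ_data = 3/40.7 = 0.073710, so τ_n = 0.127764.
Rearranging for μ₀: μ₀ = (μ_n·τ_n − τ_data·x̄)/τ₀ = (-1.8385·0.127764 − 0.073710·-2.6) / 0.054054 = -0.043248/0.054054 ≈ -0.8.

μ₀ = -0.8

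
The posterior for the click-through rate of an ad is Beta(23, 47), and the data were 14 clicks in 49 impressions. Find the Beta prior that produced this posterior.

Under Beta–binomial conjugacy the posterior parameters are (α+s, β+f).
So α = 23 − 14 = 9 and β = 47 − 35 = 12.

Beta(9, 12)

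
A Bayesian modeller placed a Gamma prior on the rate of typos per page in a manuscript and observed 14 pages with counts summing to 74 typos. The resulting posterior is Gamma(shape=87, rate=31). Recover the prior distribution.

Gamma(shape=13, rate=17)

A Gamma(α, β) prior (rate parametrization) on a Poisson rate with n observations summing to S gives posterior Gamma(α+S, β+n).
So α = 87 − 74 = 13 and β = 31 − 14 = 17.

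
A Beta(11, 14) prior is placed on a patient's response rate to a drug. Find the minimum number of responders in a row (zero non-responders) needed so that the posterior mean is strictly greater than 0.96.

After k responders and 0 non-responders the posterior is Beta(11+k, 14), with mean (11+k)/(11+14+k).
Set (11+k)/(25+k) > 0.96 and solve: k > (0.96·25 − 11)/(1 − 0.96) = 325.000.
The smallest integer exceeding 325.000 is 326, and checking k=326: (337)/(351) = 0.9601 > 0.96.

k = 326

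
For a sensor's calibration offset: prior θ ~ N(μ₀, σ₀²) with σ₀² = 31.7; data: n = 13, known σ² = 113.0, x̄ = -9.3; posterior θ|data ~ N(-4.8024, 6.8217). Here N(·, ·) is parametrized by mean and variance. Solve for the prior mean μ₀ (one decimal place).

The posterior mean is a precision-weighted average: μ_n = (τ₀μ₀ + τ_data·x̄)/(τ₀+τ_data), with τ₀=1/σ₀² and τ_data=n/σ².
Here τ₀ = 1/31.7 = 0.031546 and τ_data = 13/113.0 = 0.115044, so τ_n = 0.146590.
Rearranging for μ₀: μ₀ = (μ_n·τ_n − τ_data·x̄)/τ₀ = (-4.8024·0.146590 − 0.115044·-9.3) / 0.031546 = 0.365925/0.031546 ≈ 11.6.

μ₀ = 11.6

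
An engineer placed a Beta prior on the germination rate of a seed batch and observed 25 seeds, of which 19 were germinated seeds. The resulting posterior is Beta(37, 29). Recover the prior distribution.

Beta is conjugate to the binomial likelihood: posterior = Beta(α+s, β+f).
Subtract the data counts: 37−19=18, 29−6=23.

Beta(18, 23)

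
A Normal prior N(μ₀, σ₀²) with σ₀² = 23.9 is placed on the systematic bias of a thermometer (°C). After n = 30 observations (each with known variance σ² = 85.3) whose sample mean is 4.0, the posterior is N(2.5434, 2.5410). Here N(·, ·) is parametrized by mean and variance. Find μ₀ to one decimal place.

With known observation variance, the Normal–Normal posterior has precision τ_n = τ₀ + n/σ² and mean μ_n = (τ₀μ₀ + (n/σ²)x̄)/τ_n.
Here τ₀ = 1/23.9 = 0.041841 and τ_data = 30/85.3 = 0.351700, so τ_n = 0.393541.
Rearranging for μ₀: μ₀ = (μ_n·τ_n − τ_data·x̄)/τ₀ = (2.5434·0.393541 − 0.351700·4.0) / 0.041841 = -0.405868/0.041841 ≈ -9.7.

μ₀ = -9.7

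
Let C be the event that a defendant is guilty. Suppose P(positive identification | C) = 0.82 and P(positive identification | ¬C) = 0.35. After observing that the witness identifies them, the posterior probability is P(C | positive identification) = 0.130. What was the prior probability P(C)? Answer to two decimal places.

P(C) = 0.06

In odds form, posterior odds = prior odds × likelihood ratio, so prior odds = posterior odds ÷ LR.
Posterior odds = 0.130/(1−0.130) = 0.1494. LR = 0.82/0.35 = 2.3429.
Prior odds = 0.1494/2.3429 = 0.0638, so P(C) = 0.0638/(1+0.0638) ≈ 0.06.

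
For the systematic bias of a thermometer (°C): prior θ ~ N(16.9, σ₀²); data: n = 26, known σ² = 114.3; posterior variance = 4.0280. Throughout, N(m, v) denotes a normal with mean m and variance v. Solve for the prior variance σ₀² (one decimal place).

Posterior precision equals prior precision plus data precision: 1/σ_n² = 1/σ₀² + n/σ².
So 1/σ₀² = 1/4.0280 − 26/114.3 = 0.248262 − 0.227472 = 0.020790.
Hence σ₀² = 1/0.020790 ≈ 48.1.

σ₀² = 48.1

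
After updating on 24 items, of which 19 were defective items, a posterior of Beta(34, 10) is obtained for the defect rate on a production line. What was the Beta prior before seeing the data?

Beta(15, 5)

Under Beta–binomial conjugacy the posterior parameters are (a+s, b+f).
So a = 34 − 19 = 15 and b = 10 − 5 = 5.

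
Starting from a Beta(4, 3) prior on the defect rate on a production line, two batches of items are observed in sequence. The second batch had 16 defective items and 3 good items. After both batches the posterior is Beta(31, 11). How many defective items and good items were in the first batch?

11 defective items and 5 good items

Because Beta–binomial updating is additive in the counts, the combined data contributed (α_post−α_prior, β_post−β_prior) successes and failures.
Total across both batches: 31−4=27 defective items, 11−3=8 good items.
Subtract the second batch: 27−16=11 defective items and 8−3=5 good items.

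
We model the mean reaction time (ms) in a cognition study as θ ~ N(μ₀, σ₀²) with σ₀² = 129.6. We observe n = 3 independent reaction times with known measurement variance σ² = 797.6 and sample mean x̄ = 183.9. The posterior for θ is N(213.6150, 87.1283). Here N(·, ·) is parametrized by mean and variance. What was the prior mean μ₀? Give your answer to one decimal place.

μ₀ = 228.1

The posterior mean is a precision-weighted average: μ_n = (τ₀μ₀ + τ_data·x̄)/(τ₀+τ_data), with τ₀=1/σ₀² and τ_data=n/σ².
Here τ₀ = 1/129.6 = 0.007716 and τ_data = 3/797.6 = 0.003761, so τ_n = 0.011477.
Rearranging for μ₀: μ₀ = (μ_n·τ_n − τ_data·x̄)/τ₀ = (213.6150·0.011477 − 0.003761·183.9) / 0.007716 = 1.760011/0.007716 ≈ 228.1.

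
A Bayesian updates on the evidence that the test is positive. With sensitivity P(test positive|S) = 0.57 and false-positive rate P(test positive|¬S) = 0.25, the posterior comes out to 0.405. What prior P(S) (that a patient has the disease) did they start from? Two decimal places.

P(S) = 0.23

In odds form, posterior odds = prior odds × likelihood ratio, so prior odds = posterior odds ÷ LR.
Posterior odds = 0.405/(1−0.405) = 0.6807. LR = 0.57/0.25 = 2.2800.
Prior odds = 0.6807/2.2800 = 0.2986, so P(S) = 0.2986/(1+0.2986) ≈ 0.23.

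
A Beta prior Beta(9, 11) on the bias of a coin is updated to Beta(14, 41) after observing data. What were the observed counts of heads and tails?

5 heads and 30 tails

Beta is conjugate to the binomial likelihood: posterior = Beta(a+s, b+f).
So s = 14 − 9 = 5 and f = 41 − 11 = 30.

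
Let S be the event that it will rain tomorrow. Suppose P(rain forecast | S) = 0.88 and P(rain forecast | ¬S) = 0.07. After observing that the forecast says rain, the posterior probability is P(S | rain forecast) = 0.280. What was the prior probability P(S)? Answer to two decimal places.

P(S) = 0.03

In odds form, posterior odds = prior odds × likelihood ratio, so prior odds = posterior odds ÷ LR.
Posterior odds = 0.280/(1−0.280) = 0.3889. LR = 0.88/0.07 = 12.5714.
Prior odds = 0.3889/12.5714 = 0.0309, so P(S) = 0.0309/(1+0.0309) ≈ 0.03.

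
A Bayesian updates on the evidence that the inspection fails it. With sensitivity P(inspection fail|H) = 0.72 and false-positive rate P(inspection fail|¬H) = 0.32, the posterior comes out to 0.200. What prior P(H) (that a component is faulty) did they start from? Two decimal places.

P(H) = 0.10

Bayes' rule in odds form gives O(H|E) = O(H)·[P(E|H)/P(E|¬H)], hence O(H) = O(H|E)/LR.
Posterior odds = 0.200/(1−0.200) = 0.2500. LR = 0.72/0.32 = 2.2500.
Prior odds = 0.2500/2.2500 = 0.1111, so P(H) = 0.1111/(1+0.1111) ≈ 0.10.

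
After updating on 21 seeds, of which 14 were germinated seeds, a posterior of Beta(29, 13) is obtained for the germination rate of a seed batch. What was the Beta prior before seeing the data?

Beta(15, 6)

Under Beta–binomial conjugacy the posterior parameters are (α+s, β+f).
So α = 29 − 14 = 15 and β = 13 − 7 = 6.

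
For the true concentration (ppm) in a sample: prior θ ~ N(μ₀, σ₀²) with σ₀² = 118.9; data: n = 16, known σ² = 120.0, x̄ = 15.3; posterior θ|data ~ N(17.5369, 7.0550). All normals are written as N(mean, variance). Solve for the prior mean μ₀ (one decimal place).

The posterior mean is a precision-weighted average: μ_n = (τ₀μ₀ + τ_data·x̄)/(τ₀+τ_data), with τ₀=1/σ₀² and τ_data=n/σ².
Here τ₀ = 1/118.9 = 0.008410 and τ_data = 16/120.0 = 0.133333, so τ_n = 0.141743.
Rearranging for μ₀: μ₀ = (μ_n·τ_n − τ_data·x̄)/τ₀ = (17.5369·0.141743 − 0.133333·15.3) / 0.008410 = 0.445738/0.008410 ≈ 53.0.

μ₀ = 53.0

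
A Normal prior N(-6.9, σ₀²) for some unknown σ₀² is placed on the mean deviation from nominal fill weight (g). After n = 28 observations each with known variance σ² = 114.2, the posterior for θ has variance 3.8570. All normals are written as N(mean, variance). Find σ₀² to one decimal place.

For the Normal–Normal model with known σ², precisions add: τ_n = τ₀ + n/σ².
So 1/σ₀² = 1/3.8570 − 28/114.2 = 0.259269 − 0.245184 = 0.014085.
Hence σ₀² = 1/0.014085 ≈ 71.0.

σ₀² = 71.0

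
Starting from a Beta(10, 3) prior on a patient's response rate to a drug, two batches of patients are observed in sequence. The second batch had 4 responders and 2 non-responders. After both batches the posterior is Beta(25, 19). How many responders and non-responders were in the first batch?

11 responders and 14 non-responders

Sequential conjugate updates are equivalent to a single update on the pooled data, so total successes = posterior α − prior α and total failures = posterior β − prior β.
Total across both batches: 25−10=15 responders, 19−3=16 non-responders.
Subtract the second batch: 15−4=11 responders and 16−2=14 non-responders.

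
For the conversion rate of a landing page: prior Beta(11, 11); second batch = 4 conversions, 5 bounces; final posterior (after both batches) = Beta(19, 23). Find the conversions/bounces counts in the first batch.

Because Beta–binomial updating is additive in the counts, the combined data contributed (α_post−α_prior, β_post−β_prior) successes and failures.
Total across both batches: 19−11=8 conversions, 23−11=12 bounces.
Subtract the second batch: 8−4=4 conversions and 12−5=7 bounces.

4 conversions and 7 bounces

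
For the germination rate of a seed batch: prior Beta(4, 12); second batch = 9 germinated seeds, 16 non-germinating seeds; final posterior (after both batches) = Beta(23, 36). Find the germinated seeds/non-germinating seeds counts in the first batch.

Sequential conjugate updates are equivalent to a single update on the pooled data, so total successes = posterior α − prior α and total failures = posterior β − prior β.
Total across both batches: 23−4=19 germinated seeds, 36−12=24 non-germinating seeds.
Subtract the second batch: 19−9=10 germinated seeds and 24−16=8 non-germinating seeds.

10 germinated seeds and 8 non-germinating seeds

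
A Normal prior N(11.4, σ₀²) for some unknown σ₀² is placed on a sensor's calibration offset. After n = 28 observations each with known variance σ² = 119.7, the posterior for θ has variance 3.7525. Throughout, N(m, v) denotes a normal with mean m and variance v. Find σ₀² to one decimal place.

σ₀² = 30.7

Posterior precision equals prior precision plus data precision: 1/σ_n² = 1/σ₀² + n/σ².
So 1/σ₀² = 1/3.7525 − 28/119.7 = 0.266489 − 0.233918 = 0.032571.
Hence σ₀² = 1/0.032571 ≈ 30.7.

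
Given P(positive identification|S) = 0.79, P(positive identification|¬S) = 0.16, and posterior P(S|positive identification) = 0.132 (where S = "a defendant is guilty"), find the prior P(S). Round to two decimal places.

Bayes' rule in odds form gives O(S|E) = O(S)·[P(E|S)/P(E|¬S)], hence O(S) = O(S|E)/LR.
Posterior odds = 0.132/(1−0.132) = 0.1521. LR = 0.79/0.16 = 4.9375.
Prior odds = 0.1521/4.9375 = 0.0308, so P(S) = 0.0308/(1+0.0308) ≈ 0.03.

P(S) = 0.03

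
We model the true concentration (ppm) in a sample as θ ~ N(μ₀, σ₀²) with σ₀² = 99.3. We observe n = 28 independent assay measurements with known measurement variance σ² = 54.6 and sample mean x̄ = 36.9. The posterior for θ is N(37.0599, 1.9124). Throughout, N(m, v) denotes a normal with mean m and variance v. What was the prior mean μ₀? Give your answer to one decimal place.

μ₀ = 45.2

The posterior mean is a precision-weighted average: μ_n = (τ₀μ₀ + τ_data·x̄)/(τ₀+τ_data), with τ₀=1/σ₀² and τ_data=n/σ².
Here τ₀ = 1/99.3 = 0.010070 and τ_data = 28/54.6 = 0.512821, so τ_n = 0.522891.
Rearranging for μ₀: μ₀ = (μ_n·τ_n − τ_data·x̄)/τ₀ = (37.0599·0.522891 − 0.512821·36.9) / 0.010070 = 0.455193/0.010070 ≈ 45.2.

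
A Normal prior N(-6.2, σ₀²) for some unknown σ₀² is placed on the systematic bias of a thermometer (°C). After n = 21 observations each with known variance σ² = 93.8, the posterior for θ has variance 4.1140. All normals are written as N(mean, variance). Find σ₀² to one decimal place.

Posterior precision equals prior precision plus data precision: 1/σ_n² = 1/σ₀² + n/σ².
So 1/σ₀² = 1/4.1140 − 21/93.8 = 0.243072 − 0.223881 = 0.019191.
Hence σ₀² = 1/0.019191 ≈ 52.1.

σ₀² = 52.1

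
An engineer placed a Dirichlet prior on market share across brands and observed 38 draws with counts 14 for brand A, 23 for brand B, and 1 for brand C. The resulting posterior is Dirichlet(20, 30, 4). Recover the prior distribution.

For a Dirichlet(α) prior with multinomial counts c, the posterior is Dirichlet(α + c) componentwise.
Subtract each count from the matching posterior parameter: 20−14=6, 30−23=7, 4−1=3.

Dirichlet(6, 7, 3)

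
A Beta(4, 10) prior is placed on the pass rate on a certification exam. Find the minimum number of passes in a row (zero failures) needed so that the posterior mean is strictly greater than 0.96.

After k passes and 0 failures the posterior is Beta(4+k, 10), with mean (4+k)/(4+10+k).
Set (4+k)/(14+k) > 0.96 and solve: k > (0.96·14 − 4)/(1 − 0.96) = 236.000.
The smallest integer exceeding 236.000 is 237, and checking k=237: (241)/(251) = 0.9602 > 0.96.

k = 237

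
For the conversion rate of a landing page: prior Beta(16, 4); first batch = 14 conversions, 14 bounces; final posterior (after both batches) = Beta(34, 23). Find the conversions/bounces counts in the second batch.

4 conversions and 5 bounces

Sequential conjugate updates are equivalent to a single update on the pooled data, so total successes = posterior α − prior α and total failures = posterior β − prior β.
Total across both batches: 34−16=18 conversions, 23−4=19 bounces.
Subtract the first batch: 18−14=4 conversions and 19−14=5 bounces.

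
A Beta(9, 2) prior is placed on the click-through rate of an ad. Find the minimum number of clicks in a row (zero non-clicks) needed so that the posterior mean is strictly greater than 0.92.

k = 15

After k clicks and 0 non-clicks the posterior is Beta(9+k, 2), with mean (9+k)/(9+2+k).
Set (9+k)/(11+k) > 0.92 and solve: k > (0.92·11 − 9)/(1 − 0.92) = 14.000.
The smallest integer exceeding 14.000 is 15, and checking k=15: (24)/(26) = 0.9231 > 0.92.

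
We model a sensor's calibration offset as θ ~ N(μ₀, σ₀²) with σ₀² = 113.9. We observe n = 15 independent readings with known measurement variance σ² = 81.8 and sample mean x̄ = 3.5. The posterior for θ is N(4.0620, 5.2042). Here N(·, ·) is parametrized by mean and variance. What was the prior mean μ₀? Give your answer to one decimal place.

The posterior mean is a precision-weighted average: μ_n = (τ₀μ₀ + τ_data·x̄)/(τ₀+τ_data), with τ₀=1/σ₀² and τ_data=n/σ².
Here τ₀ = 1/113.9 = 0.008780 and τ_data = 15/81.8 = 0.183374, so τ_n = 0.192154.
Rearranging for μ₀: μ₀ = (μ_n·τ_n − τ_data·x̄)/τ₀ = (4.0620·0.192154 − 0.183374·3.5) / 0.008780 = 0.138721/0.008780 ≈ 15.8.

μ₀ = 15.8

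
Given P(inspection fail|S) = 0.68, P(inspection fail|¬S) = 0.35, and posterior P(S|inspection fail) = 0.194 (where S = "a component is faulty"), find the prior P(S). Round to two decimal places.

P(S) = 0.11

Bayes' rule in odds form gives O(S|E) = O(S)·[P(E|S)/P(E|¬S)], hence O(S) = O(S|E)/LR.
Posterior odds = 0.194/(1−0.194) = 0.2407. LR = 0.68/0.35 = 1.9429.
Prior odds = 0.2407/1.9429 = 0.1239, so P(S) = 0.1239/(1+0.1239) ≈ 0.11.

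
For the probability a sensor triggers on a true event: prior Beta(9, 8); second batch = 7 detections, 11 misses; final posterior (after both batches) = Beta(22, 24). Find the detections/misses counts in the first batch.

Sequential conjugate updates are equivalent to a single update on the pooled data, so total successes = posterior α − prior α and total failures = posterior β − prior β.
Total across both batches: 22−9=13 detections, 24−8=16 misses.
Subtract the second batch: 13−7=6 detections and 16−11=5 misses.

6 detections and 5 misses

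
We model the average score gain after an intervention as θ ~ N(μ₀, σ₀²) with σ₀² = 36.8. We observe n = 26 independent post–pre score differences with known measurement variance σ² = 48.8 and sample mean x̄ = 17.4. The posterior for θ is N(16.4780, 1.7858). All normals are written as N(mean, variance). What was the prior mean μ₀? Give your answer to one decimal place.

μ₀ = -1.6

The posterior mean is a precision-weighted average: μ_n = (τ₀μ₀ + τ_data·x̄)/(τ₀+τ_data), with τ₀=1/σ₀² and τ_data=n/σ².
Here τ₀ = 1/36.8 = 0.027174 and τ_data = 26/48.8 = 0.532787, so τ_n = 0.559961.
Rearranging for μ₀: μ₀ = (μ_n·τ_n − τ_data·x̄)/τ₀ = (16.4780·0.559961 − 0.532787·17.4) / 0.027174 = -0.043456/0.027174 ≈ -1.6.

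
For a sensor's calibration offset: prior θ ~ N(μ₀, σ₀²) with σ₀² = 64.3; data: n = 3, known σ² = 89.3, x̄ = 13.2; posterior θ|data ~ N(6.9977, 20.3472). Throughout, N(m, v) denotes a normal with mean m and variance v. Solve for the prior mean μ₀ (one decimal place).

The posterior mean is a precision-weighted average: μ_n = (τ₀μ₀ + τ_data·x̄)/(τ₀+τ_data), with τ₀=1/σ₀² and τ_data=n/σ².
Here τ₀ = 1/64.3 = 0.015552 and τ_data = 3/89.3 = 0.033595, so τ_n = 0.049147.
Rearranging for μ₀: μ₀ = (μ_n·τ_n − τ_data·x̄)/τ₀ = (6.9977·0.049147 − 0.033595·13.2) / 0.015552 = -0.099538/0.015552 ≈ -6.4.

μ₀ = -6.4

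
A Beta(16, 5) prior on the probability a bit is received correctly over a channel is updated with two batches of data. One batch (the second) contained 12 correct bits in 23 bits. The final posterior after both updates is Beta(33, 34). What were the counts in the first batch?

5 correct bits and 18 errors

Because Beta–binomial updating is additive in the counts, the combined data contributed (α_post−α_prior, β_post−β_prior) successes and failures.
Total across both batches: 33−16=17 correct bits, 34−5=29 errors.
Subtract the second batch: 17−12=5 correct bits and 29−11=18 errors.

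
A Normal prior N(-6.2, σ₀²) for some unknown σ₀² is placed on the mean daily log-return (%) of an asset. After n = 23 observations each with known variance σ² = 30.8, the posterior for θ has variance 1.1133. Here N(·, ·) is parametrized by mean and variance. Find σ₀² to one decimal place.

σ₀² = 6.6

For the Normal–Normal model with known σ², precisions add: τ_n = τ₀ + n/σ².
So 1/σ₀² = 1/1.1133 − 23/30.8 = 0.898230 − 0.746753 = 0.151477.
Hence σ₀² = 1/0.151477 ≈ 6.6.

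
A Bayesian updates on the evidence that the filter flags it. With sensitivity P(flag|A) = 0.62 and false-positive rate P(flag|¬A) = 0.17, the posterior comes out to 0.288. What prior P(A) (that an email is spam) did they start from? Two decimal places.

Bayes' rule in odds form gives O(A|E) = O(A)·[P(E|A)/P(E|¬A)], hence O(A) = O(A|E)/LR.
Posterior odds = 0.288/(1−0.288) = 0.4045. LR = 0.62/0.17 = 3.6471.
Prior odds = 0.4045/3.6471 = 0.1109, so P(A) = 0.1109/(1+0.1109) ≈ 0.10.

P(A) = 0.10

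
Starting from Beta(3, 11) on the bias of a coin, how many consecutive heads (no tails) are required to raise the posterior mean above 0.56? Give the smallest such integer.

k = 12

After k heads and 0 tails the posterior is Beta(3+k, 11), with mean (3+k)/(3+11+k).
Set (3+k)/(14+k) > 0.56 and solve: k > (0.56·14 − 3)/(1 − 0.56) = 11.000.
The smallest integer exceeding 11.000 is 12, and checking k=12: (15)/(26) = 0.5769 > 0.56.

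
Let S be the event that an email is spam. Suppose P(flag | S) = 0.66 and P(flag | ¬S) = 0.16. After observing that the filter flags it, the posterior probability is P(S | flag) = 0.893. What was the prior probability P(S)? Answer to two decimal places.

In odds form, posterior odds = prior odds × likelihood ratio, so prior odds = posterior odds ÷ LR.
Posterior odds = 0.893/(1−0.893) = 8.3458. LR = 0.66/0.16 = 4.1250.
Prior odds = 8.3458/4.1250 = 2.0232, so P(S) = 2.0232/(1+2.0232) ≈ 0.67.

P(S) = 0.67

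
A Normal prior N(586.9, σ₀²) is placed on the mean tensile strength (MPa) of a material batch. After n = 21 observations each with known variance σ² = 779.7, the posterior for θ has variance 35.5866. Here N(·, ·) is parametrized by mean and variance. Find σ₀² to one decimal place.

Posterior precision equals prior precision plus data precision: 1/σ_n² = 1/σ₀² + n/σ².
So 1/σ₀² = 1/35.5866 − 21/779.7 = 0.028100 − 0.026933 = 0.001167.
Hence σ₀² = 1/0.001167 ≈ 856.9.

σ₀² = 856.9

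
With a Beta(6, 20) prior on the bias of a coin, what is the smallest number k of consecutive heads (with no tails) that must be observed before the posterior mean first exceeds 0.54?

After k heads and 0 tails the posterior is Beta(6+k, 20), with mean (6+k)/(6+20+k).
Set (6+k)/(26+k) > 0.54 and solve: k > (0.54·26 − 6)/(1 − 0.54) = 17.478.
The smallest integer exceeding 17.478 is 18.

k = 18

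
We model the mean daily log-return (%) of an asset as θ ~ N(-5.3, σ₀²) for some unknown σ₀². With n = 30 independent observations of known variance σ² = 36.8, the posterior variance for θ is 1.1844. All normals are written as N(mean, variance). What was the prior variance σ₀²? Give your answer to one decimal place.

σ₀² = 34.4

Posterior precision equals prior precision plus data precision: 1/σ_n² = 1/σ₀² + n/σ².
So 1/σ₀² = 1/1.1844 − 30/36.8 = 0.844309 − 0.815217 = 0.029092.
Hence σ₀² = 1/0.029092 ≈ 34.4.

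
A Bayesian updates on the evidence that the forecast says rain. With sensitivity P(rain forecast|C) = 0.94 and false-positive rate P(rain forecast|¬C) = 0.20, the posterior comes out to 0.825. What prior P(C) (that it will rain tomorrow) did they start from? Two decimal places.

In odds form, posterior odds = prior odds × likelihood ratio, so prior odds = posterior odds ÷ LR.
Posterior odds = 0.825/(1−0.825) = 4.7143. LR = 0.94/0.20 = 4.7000.
Prior odds = 4.7143/4.7000 = 1.0030, so P(C) = 1.0030/(1+1.0030) ≈ 0.50.

P(C) = 0.50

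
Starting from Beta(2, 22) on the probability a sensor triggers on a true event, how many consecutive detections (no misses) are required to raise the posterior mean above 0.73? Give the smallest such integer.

After k detections and 0 misses the posterior is Beta(2+k, 22), with mean (2+k)/(2+22+k).
Set (2+k)/(24+k) > 0.73 and solve: k > (0.73·24 − 2)/(1 − 0.73) = 57.481.
The smallest integer exceeding 57.481 is 58.

k = 58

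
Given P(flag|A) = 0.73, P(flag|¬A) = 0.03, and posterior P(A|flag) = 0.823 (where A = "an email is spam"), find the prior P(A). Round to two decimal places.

Bayes' rule in odds form gives O(A|E) = O(A)·[P(E|A)/P(E|¬A)], hence O(A) = O(A|E)/LR.
Posterior odds = 0.823/(1−0.823) = 4.6497. LR = 0.73/0.03 = 24.3333.
Prior odds = 4.6497/24.3333 = 0.1911, so P(A) = 0.1911/(1+0.1911) ≈ 0.16.

P(A) = 0.16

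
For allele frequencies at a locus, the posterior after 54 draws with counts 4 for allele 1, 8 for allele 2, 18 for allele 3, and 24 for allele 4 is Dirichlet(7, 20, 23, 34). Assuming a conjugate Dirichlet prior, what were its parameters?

Dirichlet(3, 12, 5, 10)

For a Dirichlet(α) prior with multinomial counts c, the posterior is Dirichlet(α + c) componentwise.
Subtract each count from the matching posterior parameter: 7−4=3, 20−8=12, 23−18=5, 34−24=10.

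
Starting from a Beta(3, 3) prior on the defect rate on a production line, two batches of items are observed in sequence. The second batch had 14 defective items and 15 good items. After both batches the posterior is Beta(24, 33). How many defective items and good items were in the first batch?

7 defective items and 15 good items

Because Beta–binomial updating is additive in the counts, the combined data contributed (α_post−α_prior, β_post−β_prior) successes and failures.
Total across both batches: 24−3=21 defective items, 33−3=30 good items.
Subtract the second batch: 21−14=7 defective items and 30−15=15 good items.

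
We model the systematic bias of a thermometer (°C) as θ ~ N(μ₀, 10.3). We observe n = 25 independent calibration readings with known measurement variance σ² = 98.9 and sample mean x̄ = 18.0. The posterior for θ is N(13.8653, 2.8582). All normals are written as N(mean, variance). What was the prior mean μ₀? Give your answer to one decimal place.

μ₀ = 3.1

The posterior mean is a precision-weighted average: μ_n = (τ₀μ₀ + τ_data·x̄)/(τ₀+τ_data), with τ₀=1/σ₀² and τ_data=n/σ².
Here τ₀ = 1/10.3 = 0.097087 and τ_data = 25/98.9 = 0.252781, so τ_n = 0.349868.
Rearranging for μ₀: μ₀ = (μ_n·τ_n − τ_data·x̄)/τ₀ = (13.8653·0.349868 − 0.252781·18.0) / 0.097087 = 0.300967/0.097087 ≈ 3.1.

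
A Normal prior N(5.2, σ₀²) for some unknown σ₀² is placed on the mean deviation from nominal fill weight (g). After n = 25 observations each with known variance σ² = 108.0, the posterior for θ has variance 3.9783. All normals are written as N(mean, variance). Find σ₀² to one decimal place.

For the Normal–Normal model with known σ², precisions add: τ_n = τ₀ + n/σ².
So 1/σ₀² = 1/3.9783 − 25/108.0 = 0.251364 − 0.231481 = 0.019883.
Hence σ₀² = 1/0.019883 ≈ 50.3.

σ₀² = 50.3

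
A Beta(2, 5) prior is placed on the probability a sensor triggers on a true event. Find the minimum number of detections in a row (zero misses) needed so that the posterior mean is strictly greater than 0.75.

k = 14

After k detections and 0 misses the posterior is Beta(2+k, 5), with mean (2+k)/(2+5+k).
Set (2+k)/(7+k) > 0.75 and solve: k > (0.75·7 − 2)/(1 − 0.75) = 13.000.
The smallest integer exceeding 13.000 is 14, and checking k=14: (16)/(21) = 0.7619 > 0.75.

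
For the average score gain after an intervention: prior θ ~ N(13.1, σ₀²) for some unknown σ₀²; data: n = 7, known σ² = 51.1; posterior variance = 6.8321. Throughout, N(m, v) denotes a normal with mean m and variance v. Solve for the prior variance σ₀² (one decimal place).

σ₀² = 106.6

Posterior precision equals prior precision plus data precision: 1/σ_n² = 1/σ₀² + n/σ².
So 1/σ₀² = 1/6.8321 − 7/51.1 = 0.146368 − 0.136986 = 0.009382.
Hence σ₀² = 1/0.009382 ≈ 106.6.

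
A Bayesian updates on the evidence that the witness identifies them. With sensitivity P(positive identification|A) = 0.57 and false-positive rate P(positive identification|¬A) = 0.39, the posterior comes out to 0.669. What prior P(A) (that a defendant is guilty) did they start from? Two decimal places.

In odds form, posterior odds = prior odds × likelihood ratio, so prior odds = posterior odds ÷ LR.
Posterior odds = 0.669/(1−0.669) = 2.0211. LR = 0.57/0.39 = 1.4615.
Prior odds = 2.0211/1.4615 = 1.3829, so P(A) = 1.3829/(1+1.3829) ≈ 0.58.

P(A) = 0.58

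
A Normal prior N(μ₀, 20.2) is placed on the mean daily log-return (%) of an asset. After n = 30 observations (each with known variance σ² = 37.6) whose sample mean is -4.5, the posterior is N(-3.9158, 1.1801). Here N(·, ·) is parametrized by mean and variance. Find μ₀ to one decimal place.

The posterior mean is a precision-weighted average: μ_n = (τ₀μ₀ + τ_data·x̄)/(τ₀+τ_data), with τ₀=1/σ₀² and τ_data=n/σ².
Here τ₀ = 1/20.2 = 0.049505 and τ_data = 30/37.6 = 0.797872, so τ_n = 0.847377.
Rearranging for μ₀: μ₀ = (μ_n·τ_n − τ_data·x̄)/τ₀ = (-3.9158·0.847377 − 0.797872·-4.5) / 0.049505 = 0.272265/0.049505 ≈ 5.5.

μ₀ = 5.5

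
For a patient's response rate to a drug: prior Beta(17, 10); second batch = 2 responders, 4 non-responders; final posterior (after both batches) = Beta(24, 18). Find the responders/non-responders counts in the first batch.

5 responders and 4 non-responders

Because Beta–binomial updating is additive in the counts, the combined data contributed (α_post−α_prior, β_post−β_prior) successes and failures.
Total across both batches: 24−17=7 responders, 18−10=8 non-responders.
Subtract the second batch: 7−2=5 responders and 8−4=4 non-responders.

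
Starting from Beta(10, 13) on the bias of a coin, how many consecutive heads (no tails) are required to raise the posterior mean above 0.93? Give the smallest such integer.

k = 163

After k heads and 0 tails the posterior is Beta(10+k, 13), with mean (10+k)/(10+13+k).
Set (10+k)/(23+k) > 0.93 and solve: k > (0.93·23 − 10)/(1 − 0.93) = 162.714.
The smallest integer exceeding 162.714 is 163, and checking k=163: (173)/(186) = 0.9301 > 0.93.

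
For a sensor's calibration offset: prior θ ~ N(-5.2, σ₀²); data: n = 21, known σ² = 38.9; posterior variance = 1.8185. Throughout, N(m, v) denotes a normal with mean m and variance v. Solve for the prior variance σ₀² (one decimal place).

For the Normal–Normal model with known σ², precisions add: τ_n = τ₀ + n/σ².
So 1/σ₀² = 1/1.8185 − 21/38.9 = 0.549904 − 0.539846 = 0.010058.
Hence σ₀² = 1/0.010058 ≈ 99.4.

σ₀² = 99.4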